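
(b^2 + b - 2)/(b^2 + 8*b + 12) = (b - 1)/(b + 6)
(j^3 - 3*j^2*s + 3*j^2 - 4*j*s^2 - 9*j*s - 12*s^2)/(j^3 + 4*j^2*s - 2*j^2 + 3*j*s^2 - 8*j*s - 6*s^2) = (j^2 - 4*j*s + 3*j - 12*s)/(j^2 + 3*j*s - 2*j - 6*s)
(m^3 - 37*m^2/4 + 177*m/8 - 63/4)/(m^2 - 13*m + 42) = (8*m^2 - 26*m + 21)/(8*(m - 7))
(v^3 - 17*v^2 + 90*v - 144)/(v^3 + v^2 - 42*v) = (v^2 - 11*v + 24)/(v*(v + 7))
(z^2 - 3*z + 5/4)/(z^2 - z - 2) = (-z^2 + 3*z - 5/4)/(-z^2 + z + 2)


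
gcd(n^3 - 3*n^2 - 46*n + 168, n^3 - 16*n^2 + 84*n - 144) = n^2 - 10*n + 24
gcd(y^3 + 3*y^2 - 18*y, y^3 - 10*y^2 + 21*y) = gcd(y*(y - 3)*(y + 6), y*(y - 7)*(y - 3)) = y^2 - 3*y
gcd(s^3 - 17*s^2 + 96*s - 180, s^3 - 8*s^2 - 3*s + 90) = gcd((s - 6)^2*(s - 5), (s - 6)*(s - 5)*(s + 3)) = s^2 - 11*s + 30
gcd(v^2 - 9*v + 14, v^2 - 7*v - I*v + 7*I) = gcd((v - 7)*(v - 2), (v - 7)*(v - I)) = v - 7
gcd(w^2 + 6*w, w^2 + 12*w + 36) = w + 6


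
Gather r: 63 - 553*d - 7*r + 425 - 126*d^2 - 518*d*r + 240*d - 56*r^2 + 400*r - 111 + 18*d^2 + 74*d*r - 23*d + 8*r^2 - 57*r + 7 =-108*d^2 - 336*d - 48*r^2 + r*(336 - 444*d) + 384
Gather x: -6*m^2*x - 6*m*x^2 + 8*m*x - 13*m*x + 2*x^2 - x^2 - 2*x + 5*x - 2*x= x^2*(1 - 6*m) + x*(-6*m^2 - 5*m + 1)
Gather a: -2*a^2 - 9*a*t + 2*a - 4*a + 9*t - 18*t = -2*a^2 + a*(-9*t - 2) - 9*t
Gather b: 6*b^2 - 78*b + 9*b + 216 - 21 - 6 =6*b^2 - 69*b + 189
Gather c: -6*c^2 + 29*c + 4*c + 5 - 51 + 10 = -6*c^2 + 33*c - 36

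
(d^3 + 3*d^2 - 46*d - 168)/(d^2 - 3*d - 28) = d + 6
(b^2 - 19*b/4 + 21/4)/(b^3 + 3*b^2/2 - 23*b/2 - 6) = (4*b - 7)/(2*(2*b^2 + 9*b + 4))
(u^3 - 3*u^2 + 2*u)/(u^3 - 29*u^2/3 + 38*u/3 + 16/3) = 3*u*(u - 1)/(3*u^2 - 23*u - 8)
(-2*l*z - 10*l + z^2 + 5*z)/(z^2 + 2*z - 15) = (-2*l + z)/(z - 3)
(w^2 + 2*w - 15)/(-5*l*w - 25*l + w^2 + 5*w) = (w - 3)/(-5*l + w)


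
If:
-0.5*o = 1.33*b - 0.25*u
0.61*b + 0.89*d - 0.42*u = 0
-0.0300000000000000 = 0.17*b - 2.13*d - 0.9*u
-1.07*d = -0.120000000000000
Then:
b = -0.37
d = 0.11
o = 0.84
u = -0.30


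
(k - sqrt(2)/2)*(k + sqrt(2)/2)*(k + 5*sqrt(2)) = k^3 + 5*sqrt(2)*k^2 - k/2 - 5*sqrt(2)/2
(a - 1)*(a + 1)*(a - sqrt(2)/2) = a^3 - sqrt(2)*a^2/2 - a + sqrt(2)/2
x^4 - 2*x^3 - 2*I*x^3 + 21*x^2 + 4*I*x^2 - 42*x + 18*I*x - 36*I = (x - 2)*(x - 6*I)*(x + I)*(x + 3*I)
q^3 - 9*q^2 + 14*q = q*(q - 7)*(q - 2)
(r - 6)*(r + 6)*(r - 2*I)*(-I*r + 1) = -I*r^4 - r^3 + 34*I*r^2 + 36*r + 72*I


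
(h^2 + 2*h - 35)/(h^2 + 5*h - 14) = (h - 5)/(h - 2)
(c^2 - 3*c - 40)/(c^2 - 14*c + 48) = (c + 5)/(c - 6)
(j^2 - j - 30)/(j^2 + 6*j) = (j^2 - j - 30)/(j*(j + 6))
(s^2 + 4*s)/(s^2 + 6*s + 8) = s/(s + 2)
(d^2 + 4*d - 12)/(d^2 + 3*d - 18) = (d - 2)/(d - 3)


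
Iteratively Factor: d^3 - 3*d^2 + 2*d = (d - 2)*(d^2 - d) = d*(d - 2)*(d - 1)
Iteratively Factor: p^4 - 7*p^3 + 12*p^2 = (p)*(p^3 - 7*p^2 + 12*p) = p*(p - 3)*(p^2 - 4*p) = p^2*(p - 3)*(p - 4)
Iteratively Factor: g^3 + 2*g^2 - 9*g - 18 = (g - 3)*(g^2 + 5*g + 6) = (g - 3)*(g + 3)*(g + 2)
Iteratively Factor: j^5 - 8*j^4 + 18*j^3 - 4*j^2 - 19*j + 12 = (j - 1)*(j^4 - 7*j^3 + 11*j^2 + 7*j - 12) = (j - 1)*(j + 1)*(j^3 - 8*j^2 + 19*j - 12) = (j - 3)*(j - 1)*(j + 1)*(j^2 - 5*j + 4) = (j - 3)*(j - 1)^2*(j + 1)*(j - 4)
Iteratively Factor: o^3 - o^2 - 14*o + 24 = (o + 4)*(o^2 - 5*o + 6) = (o - 2)*(o + 4)*(o - 3)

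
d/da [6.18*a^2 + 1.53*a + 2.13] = 12.36*a + 1.53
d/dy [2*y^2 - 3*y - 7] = 4*y - 3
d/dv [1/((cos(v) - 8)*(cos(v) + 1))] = (2*cos(v) - 7)*sin(v)/((cos(v) - 8)^2*(cos(v) + 1)^2)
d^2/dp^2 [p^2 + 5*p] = 2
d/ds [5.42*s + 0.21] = 5.42000000000000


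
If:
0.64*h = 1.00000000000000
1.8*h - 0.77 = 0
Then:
No Solution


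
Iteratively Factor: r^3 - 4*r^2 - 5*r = (r + 1)*(r^2 - 5*r) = r*(r + 1)*(r - 5)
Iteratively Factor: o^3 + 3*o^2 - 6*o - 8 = (o - 2)*(o^2 + 5*o + 4) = (o - 2)*(o + 1)*(o + 4)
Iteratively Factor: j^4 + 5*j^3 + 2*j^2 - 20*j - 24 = (j + 3)*(j^3 + 2*j^2 - 4*j - 8) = (j + 2)*(j + 3)*(j^2 - 4) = (j - 2)*(j + 2)*(j + 3)*(j + 2)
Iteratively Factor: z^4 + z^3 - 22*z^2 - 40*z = (z - 5)*(z^3 + 6*z^2 + 8*z) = z*(z - 5)*(z^2 + 6*z + 8) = z*(z - 5)*(z + 4)*(z + 2)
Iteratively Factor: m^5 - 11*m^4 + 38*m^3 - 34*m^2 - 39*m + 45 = (m - 5)*(m^4 - 6*m^3 + 8*m^2 + 6*m - 9) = (m - 5)*(m - 1)*(m^3 - 5*m^2 + 3*m + 9) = (m - 5)*(m - 1)*(m + 1)*(m^2 - 6*m + 9) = (m - 5)*(m - 3)*(m - 1)*(m + 1)*(m - 3)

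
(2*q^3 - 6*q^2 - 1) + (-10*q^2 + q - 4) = 2*q^3 - 16*q^2 + q - 5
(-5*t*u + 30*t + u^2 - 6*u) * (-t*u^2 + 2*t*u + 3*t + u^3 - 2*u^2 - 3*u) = 5*t^2*u^3 - 40*t^2*u^2 + 45*t^2*u + 90*t^2 - 6*t*u^4 + 48*t*u^3 - 54*t*u^2 - 108*t*u + u^5 - 8*u^4 + 9*u^3 + 18*u^2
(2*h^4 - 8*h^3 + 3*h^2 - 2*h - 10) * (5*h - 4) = 10*h^5 - 48*h^4 + 47*h^3 - 22*h^2 - 42*h + 40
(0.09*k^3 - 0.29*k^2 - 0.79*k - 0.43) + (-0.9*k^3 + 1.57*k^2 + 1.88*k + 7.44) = -0.81*k^3 + 1.28*k^2 + 1.09*k + 7.01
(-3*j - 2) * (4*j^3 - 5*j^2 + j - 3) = -12*j^4 + 7*j^3 + 7*j^2 + 7*j + 6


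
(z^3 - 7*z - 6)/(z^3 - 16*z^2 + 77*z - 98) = (z^3 - 7*z - 6)/(z^3 - 16*z^2 + 77*z - 98)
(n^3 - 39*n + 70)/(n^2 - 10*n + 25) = (n^2 + 5*n - 14)/(n - 5)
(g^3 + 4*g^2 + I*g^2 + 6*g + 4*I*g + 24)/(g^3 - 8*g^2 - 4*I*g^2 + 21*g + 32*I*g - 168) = (g^2 + 2*g*(2 - I) - 8*I)/(g^2 - g*(8 + 7*I) + 56*I)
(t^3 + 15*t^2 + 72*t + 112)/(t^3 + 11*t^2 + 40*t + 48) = (t + 7)/(t + 3)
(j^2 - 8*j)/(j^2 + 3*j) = (j - 8)/(j + 3)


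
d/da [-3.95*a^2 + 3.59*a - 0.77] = 3.59 - 7.9*a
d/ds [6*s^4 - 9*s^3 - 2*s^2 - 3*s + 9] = 24*s^3 - 27*s^2 - 4*s - 3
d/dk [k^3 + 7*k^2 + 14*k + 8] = 3*k^2 + 14*k + 14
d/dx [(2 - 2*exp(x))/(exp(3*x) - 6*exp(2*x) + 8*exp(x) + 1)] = 2*(-(1 - exp(x))*(3*exp(2*x) - 12*exp(x) + 8) - exp(3*x) + 6*exp(2*x) - 8*exp(x) - 1)*exp(x)/(exp(3*x) - 6*exp(2*x) + 8*exp(x) + 1)^2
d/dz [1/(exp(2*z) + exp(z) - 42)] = (-2*exp(z) - 1)*exp(z)/(exp(2*z) + exp(z) - 42)^2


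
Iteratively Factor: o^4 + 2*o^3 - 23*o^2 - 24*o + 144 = (o - 3)*(o^3 + 5*o^2 - 8*o - 48) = (o - 3)*(o + 4)*(o^2 + o - 12) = (o - 3)^2*(o + 4)*(o + 4)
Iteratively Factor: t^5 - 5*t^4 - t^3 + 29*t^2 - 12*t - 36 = (t + 1)*(t^4 - 6*t^3 + 5*t^2 + 24*t - 36) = (t + 1)*(t + 2)*(t^3 - 8*t^2 + 21*t - 18) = (t - 3)*(t + 1)*(t + 2)*(t^2 - 5*t + 6) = (t - 3)^2*(t + 1)*(t + 2)*(t - 2)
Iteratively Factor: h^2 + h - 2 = (h - 1)*(h + 2)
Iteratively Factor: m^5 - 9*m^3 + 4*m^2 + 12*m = (m + 1)*(m^4 - m^3 - 8*m^2 + 12*m) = (m - 2)*(m + 1)*(m^3 + m^2 - 6*m) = (m - 2)^2*(m + 1)*(m^2 + 3*m) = m*(m - 2)^2*(m + 1)*(m + 3)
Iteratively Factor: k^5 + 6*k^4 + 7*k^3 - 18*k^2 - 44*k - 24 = (k + 1)*(k^4 + 5*k^3 + 2*k^2 - 20*k - 24) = (k + 1)*(k + 2)*(k^3 + 3*k^2 - 4*k - 12) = (k + 1)*(k + 2)*(k + 3)*(k^2 - 4) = (k - 2)*(k + 1)*(k + 2)*(k + 3)*(k + 2)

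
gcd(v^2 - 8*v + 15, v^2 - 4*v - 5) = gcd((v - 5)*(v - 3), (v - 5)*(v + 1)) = v - 5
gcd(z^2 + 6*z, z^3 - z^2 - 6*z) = z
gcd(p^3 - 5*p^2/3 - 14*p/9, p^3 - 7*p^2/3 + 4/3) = p + 2/3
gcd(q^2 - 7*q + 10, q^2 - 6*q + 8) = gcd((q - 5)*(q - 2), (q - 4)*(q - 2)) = q - 2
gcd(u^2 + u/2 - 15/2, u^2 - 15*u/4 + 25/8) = u - 5/2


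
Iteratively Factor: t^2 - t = (t - 1)*(t)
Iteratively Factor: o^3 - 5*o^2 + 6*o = (o - 3)*(o^2 - 2*o) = o*(o - 3)*(o - 2)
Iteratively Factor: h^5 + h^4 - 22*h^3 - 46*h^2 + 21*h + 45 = (h + 1)*(h^4 - 22*h^2 - 24*h + 45) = (h - 1)*(h + 1)*(h^3 + h^2 - 21*h - 45) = (h - 5)*(h - 1)*(h + 1)*(h^2 + 6*h + 9) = (h - 5)*(h - 1)*(h + 1)*(h + 3)*(h + 3)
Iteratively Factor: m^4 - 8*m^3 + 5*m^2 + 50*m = (m)*(m^3 - 8*m^2 + 5*m + 50) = m*(m - 5)*(m^2 - 3*m - 10) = m*(m - 5)*(m + 2)*(m - 5)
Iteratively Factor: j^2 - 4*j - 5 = (j + 1)*(j - 5)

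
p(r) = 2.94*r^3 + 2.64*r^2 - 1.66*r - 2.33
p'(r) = 8.82*r^2 + 5.28*r - 1.66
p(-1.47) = -3.52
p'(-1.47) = 9.64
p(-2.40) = -23.78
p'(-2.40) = 36.47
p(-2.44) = -25.27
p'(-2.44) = 37.97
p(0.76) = -0.78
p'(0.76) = 7.45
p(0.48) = -2.19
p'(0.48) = 2.91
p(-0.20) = -1.92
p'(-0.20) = -2.36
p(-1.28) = -2.05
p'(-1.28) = 6.03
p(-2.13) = -15.23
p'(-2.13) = 27.11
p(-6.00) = -532.37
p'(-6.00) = 284.18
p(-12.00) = -4682.57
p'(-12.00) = 1205.06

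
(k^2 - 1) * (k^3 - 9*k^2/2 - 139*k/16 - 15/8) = k^5 - 9*k^4/2 - 155*k^3/16 + 21*k^2/8 + 139*k/16 + 15/8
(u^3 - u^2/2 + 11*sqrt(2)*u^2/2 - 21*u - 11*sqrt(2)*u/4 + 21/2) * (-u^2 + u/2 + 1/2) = -u^5 - 11*sqrt(2)*u^4/2 + u^4 + 11*sqrt(2)*u^3/2 + 85*u^3/4 - 85*u^2/4 + 11*sqrt(2)*u^2/8 - 21*u/4 - 11*sqrt(2)*u/8 + 21/4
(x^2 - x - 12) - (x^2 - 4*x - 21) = 3*x + 9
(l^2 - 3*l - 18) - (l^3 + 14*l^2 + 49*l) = -l^3 - 13*l^2 - 52*l - 18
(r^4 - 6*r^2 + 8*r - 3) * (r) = r^5 - 6*r^3 + 8*r^2 - 3*r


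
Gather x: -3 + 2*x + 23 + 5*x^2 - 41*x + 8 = 5*x^2 - 39*x + 28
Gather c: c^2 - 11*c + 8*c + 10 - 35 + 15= c^2 - 3*c - 10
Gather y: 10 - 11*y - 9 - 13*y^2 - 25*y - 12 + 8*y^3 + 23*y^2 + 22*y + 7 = 8*y^3 + 10*y^2 - 14*y - 4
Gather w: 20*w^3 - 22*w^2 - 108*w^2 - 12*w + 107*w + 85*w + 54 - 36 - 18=20*w^3 - 130*w^2 + 180*w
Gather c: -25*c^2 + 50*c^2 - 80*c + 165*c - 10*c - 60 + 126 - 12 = 25*c^2 + 75*c + 54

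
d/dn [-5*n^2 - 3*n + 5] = -10*n - 3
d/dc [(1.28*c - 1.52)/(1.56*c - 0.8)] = (2.101632*c - 1.07776)/(1.56*c - 0.8)^3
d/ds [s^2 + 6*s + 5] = 2*s + 6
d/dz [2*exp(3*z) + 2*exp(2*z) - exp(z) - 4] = (6*exp(2*z) + 4*exp(z) - 1)*exp(z)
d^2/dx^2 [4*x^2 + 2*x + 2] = 8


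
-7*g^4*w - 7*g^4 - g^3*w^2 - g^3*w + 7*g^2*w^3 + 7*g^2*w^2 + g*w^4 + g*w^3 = (-g + w)*(g + w)*(7*g + w)*(g*w + g)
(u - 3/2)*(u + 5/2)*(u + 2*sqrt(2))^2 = u^4 + u^3 + 4*sqrt(2)*u^3 + 17*u^2/4 + 4*sqrt(2)*u^2 - 15*sqrt(2)*u + 8*u - 30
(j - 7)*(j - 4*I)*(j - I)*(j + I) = j^4 - 7*j^3 - 4*I*j^3 + j^2 + 28*I*j^2 - 7*j - 4*I*j + 28*I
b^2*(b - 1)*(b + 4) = b^4 + 3*b^3 - 4*b^2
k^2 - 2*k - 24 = (k - 6)*(k + 4)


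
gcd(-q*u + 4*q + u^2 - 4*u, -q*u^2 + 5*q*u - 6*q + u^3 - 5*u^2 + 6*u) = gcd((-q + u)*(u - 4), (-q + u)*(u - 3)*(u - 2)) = q - u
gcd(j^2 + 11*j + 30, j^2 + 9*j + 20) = j + 5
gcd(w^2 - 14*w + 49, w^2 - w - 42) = w - 7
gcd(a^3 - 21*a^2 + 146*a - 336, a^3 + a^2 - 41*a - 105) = a - 7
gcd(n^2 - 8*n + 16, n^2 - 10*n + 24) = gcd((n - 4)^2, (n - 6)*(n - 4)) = n - 4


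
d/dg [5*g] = 5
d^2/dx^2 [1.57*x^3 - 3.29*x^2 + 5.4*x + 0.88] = 9.42*x - 6.58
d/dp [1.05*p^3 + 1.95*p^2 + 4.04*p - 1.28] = 3.15*p^2 + 3.9*p + 4.04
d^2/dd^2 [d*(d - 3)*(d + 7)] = 6*d + 8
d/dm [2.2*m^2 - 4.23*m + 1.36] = 4.4*m - 4.23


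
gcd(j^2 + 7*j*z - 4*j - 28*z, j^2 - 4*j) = j - 4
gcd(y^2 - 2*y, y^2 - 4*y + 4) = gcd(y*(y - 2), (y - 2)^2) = y - 2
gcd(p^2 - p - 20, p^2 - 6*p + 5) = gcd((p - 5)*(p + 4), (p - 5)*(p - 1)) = p - 5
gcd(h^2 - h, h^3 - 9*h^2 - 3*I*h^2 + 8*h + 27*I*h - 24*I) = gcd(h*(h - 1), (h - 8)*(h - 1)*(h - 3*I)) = h - 1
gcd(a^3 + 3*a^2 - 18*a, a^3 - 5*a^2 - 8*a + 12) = 1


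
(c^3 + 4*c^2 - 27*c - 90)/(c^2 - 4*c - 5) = (c^2 + 9*c + 18)/(c + 1)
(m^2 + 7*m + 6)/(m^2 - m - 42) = (m + 1)/(m - 7)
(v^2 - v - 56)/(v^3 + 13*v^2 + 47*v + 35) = (v - 8)/(v^2 + 6*v + 5)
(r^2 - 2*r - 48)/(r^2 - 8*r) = (r + 6)/r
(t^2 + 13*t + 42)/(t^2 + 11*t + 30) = (t + 7)/(t + 5)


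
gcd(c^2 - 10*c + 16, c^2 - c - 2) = c - 2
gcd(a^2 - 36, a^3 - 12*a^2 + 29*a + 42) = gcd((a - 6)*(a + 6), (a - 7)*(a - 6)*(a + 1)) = a - 6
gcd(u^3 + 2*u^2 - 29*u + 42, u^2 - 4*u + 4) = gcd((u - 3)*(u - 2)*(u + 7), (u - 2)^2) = u - 2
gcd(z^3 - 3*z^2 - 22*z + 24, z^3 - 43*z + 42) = z^2 - 7*z + 6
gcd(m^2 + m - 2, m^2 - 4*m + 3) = m - 1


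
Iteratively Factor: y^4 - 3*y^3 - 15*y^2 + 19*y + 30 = (y + 3)*(y^3 - 6*y^2 + 3*y + 10) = (y - 5)*(y + 3)*(y^2 - y - 2) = (y - 5)*(y - 2)*(y + 3)*(y + 1)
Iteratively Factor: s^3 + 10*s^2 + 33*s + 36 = (s + 4)*(s^2 + 6*s + 9) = (s + 3)*(s + 4)*(s + 3)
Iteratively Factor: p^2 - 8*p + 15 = (p - 5)*(p - 3)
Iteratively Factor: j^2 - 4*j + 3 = (j - 1)*(j - 3)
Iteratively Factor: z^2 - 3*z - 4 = (z - 4)*(z + 1)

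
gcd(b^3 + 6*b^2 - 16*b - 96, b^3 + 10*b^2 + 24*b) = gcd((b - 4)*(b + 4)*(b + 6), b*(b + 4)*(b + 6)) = b^2 + 10*b + 24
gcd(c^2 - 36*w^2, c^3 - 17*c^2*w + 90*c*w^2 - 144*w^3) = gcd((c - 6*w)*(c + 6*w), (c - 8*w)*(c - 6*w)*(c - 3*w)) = -c + 6*w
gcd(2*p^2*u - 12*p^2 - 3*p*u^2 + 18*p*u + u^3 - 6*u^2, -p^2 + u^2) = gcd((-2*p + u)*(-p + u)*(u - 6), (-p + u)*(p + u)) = p - u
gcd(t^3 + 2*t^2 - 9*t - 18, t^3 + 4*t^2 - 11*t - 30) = t^2 - t - 6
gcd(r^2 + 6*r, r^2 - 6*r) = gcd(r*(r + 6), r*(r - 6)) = r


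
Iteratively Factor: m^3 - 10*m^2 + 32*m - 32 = (m - 4)*(m^2 - 6*m + 8) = (m - 4)*(m - 2)*(m - 4)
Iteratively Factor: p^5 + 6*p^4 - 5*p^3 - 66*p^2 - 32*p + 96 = (p + 4)*(p^4 + 2*p^3 - 13*p^2 - 14*p + 24) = (p + 4)^2*(p^3 - 2*p^2 - 5*p + 6) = (p + 2)*(p + 4)^2*(p^2 - 4*p + 3) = (p - 1)*(p + 2)*(p + 4)^2*(p - 3)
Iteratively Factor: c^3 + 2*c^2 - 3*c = (c + 3)*(c^2 - c) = (c - 1)*(c + 3)*(c)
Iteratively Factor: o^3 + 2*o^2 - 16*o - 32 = (o + 4)*(o^2 - 2*o - 8) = (o - 4)*(o + 4)*(o + 2)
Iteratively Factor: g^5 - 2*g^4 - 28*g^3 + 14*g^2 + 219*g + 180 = (g + 3)*(g^4 - 5*g^3 - 13*g^2 + 53*g + 60) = (g - 5)*(g + 3)*(g^3 - 13*g - 12) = (g - 5)*(g + 3)^2*(g^2 - 3*g - 4) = (g - 5)*(g - 4)*(g + 3)^2*(g + 1)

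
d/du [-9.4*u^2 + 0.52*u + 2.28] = 0.52 - 18.8*u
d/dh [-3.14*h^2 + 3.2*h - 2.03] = 3.2 - 6.28*h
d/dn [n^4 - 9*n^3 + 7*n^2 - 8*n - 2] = 4*n^3 - 27*n^2 + 14*n - 8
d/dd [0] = 0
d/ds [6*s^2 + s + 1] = 12*s + 1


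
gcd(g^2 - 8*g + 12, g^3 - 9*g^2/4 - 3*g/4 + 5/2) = g - 2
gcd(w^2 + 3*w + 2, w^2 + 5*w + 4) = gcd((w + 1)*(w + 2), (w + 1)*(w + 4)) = w + 1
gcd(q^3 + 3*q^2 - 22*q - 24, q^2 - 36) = q + 6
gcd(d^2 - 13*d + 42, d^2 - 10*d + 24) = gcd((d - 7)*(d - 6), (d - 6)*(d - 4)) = d - 6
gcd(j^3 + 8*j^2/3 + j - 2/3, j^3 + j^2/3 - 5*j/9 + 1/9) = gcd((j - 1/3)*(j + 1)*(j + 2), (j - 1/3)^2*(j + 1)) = j^2 + 2*j/3 - 1/3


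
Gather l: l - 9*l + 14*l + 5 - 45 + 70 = 6*l + 30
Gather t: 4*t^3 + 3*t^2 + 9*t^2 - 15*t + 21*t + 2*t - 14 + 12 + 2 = 4*t^3 + 12*t^2 + 8*t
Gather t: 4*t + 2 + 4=4*t + 6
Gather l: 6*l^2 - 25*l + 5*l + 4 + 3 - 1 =6*l^2 - 20*l + 6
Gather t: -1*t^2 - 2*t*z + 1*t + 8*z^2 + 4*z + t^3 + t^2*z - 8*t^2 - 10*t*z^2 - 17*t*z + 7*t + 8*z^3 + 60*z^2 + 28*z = t^3 + t^2*(z - 9) + t*(-10*z^2 - 19*z + 8) + 8*z^3 + 68*z^2 + 32*z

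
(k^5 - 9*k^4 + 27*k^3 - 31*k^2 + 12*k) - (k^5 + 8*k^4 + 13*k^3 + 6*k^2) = -17*k^4 + 14*k^3 - 37*k^2 + 12*k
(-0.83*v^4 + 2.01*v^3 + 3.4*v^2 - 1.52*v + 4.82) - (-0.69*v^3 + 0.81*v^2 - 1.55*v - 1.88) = -0.83*v^4 + 2.7*v^3 + 2.59*v^2 + 0.03*v + 6.7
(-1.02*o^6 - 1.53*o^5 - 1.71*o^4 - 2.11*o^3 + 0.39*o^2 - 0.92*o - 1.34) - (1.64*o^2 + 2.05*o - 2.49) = -1.02*o^6 - 1.53*o^5 - 1.71*o^4 - 2.11*o^3 - 1.25*o^2 - 2.97*o + 1.15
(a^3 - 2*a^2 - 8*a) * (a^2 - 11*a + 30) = a^5 - 13*a^4 + 44*a^3 + 28*a^2 - 240*a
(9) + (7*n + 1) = 7*n + 10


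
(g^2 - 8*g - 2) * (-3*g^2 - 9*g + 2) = -3*g^4 + 15*g^3 + 80*g^2 + 2*g - 4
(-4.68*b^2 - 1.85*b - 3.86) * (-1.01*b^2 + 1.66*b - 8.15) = 4.7268*b^4 - 5.9003*b^3 + 38.9696*b^2 + 8.6699*b + 31.459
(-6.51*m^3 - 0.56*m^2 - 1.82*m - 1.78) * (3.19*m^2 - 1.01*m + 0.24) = -20.7669*m^5 + 4.7887*m^4 - 6.8026*m^3 - 3.9744*m^2 + 1.361*m - 0.4272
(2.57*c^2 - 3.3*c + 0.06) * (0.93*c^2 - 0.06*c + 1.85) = 2.3901*c^4 - 3.2232*c^3 + 5.0083*c^2 - 6.1086*c + 0.111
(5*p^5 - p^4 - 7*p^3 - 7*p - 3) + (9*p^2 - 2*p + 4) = 5*p^5 - p^4 - 7*p^3 + 9*p^2 - 9*p + 1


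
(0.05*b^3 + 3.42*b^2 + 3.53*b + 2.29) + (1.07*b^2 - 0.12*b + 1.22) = 0.05*b^3 + 4.49*b^2 + 3.41*b + 3.51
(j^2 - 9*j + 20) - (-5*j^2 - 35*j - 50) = 6*j^2 + 26*j + 70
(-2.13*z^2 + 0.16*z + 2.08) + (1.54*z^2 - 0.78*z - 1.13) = -0.59*z^2 - 0.62*z + 0.95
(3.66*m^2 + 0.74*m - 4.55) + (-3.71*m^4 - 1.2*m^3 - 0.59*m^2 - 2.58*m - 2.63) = -3.71*m^4 - 1.2*m^3 + 3.07*m^2 - 1.84*m - 7.18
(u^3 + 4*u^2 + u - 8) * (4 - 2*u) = -2*u^4 - 4*u^3 + 14*u^2 + 20*u - 32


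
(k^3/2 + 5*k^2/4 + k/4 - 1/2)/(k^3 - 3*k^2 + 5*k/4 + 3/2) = (2*k^3 + 5*k^2 + k - 2)/(4*k^3 - 12*k^2 + 5*k + 6)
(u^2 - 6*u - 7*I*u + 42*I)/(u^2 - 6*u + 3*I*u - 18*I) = (u - 7*I)/(u + 3*I)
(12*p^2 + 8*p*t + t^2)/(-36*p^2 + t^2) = (-2*p - t)/(6*p - t)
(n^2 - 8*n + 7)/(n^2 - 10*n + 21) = (n - 1)/(n - 3)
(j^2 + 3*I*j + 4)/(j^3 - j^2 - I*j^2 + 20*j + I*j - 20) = (j - I)/(j^2 - j*(1 + 5*I) + 5*I)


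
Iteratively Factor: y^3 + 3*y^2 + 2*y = (y + 2)*(y^2 + y) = y*(y + 2)*(y + 1)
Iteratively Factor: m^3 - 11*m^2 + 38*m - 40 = (m - 5)*(m^2 - 6*m + 8) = (m - 5)*(m - 2)*(m - 4)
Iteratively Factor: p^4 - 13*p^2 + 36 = (p - 3)*(p^3 + 3*p^2 - 4*p - 12) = (p - 3)*(p + 2)*(p^2 + p - 6) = (p - 3)*(p + 2)*(p + 3)*(p - 2)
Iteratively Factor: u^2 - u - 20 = (u + 4)*(u - 5)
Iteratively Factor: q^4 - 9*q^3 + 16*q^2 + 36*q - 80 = (q - 2)*(q^3 - 7*q^2 + 2*q + 40) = (q - 4)*(q - 2)*(q^2 - 3*q - 10) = (q - 5)*(q - 4)*(q - 2)*(q + 2)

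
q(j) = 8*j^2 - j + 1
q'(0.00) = -1.00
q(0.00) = 1.00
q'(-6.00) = -97.00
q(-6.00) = 295.00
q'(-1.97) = -32.52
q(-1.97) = 34.02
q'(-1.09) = -18.44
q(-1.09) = 11.59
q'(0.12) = 0.92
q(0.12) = 1.00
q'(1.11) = 16.76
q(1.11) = 9.75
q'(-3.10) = -50.60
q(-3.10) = 80.98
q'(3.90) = 61.40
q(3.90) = 118.78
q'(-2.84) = -46.44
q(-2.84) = 68.36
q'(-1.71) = -28.36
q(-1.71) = 26.10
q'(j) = 16*j - 1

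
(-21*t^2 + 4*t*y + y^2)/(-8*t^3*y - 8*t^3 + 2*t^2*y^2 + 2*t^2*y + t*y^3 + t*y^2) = (-21*t^2 + 4*t*y + y^2)/(t*(-8*t^2*y - 8*t^2 + 2*t*y^2 + 2*t*y + y^3 + y^2))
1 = 1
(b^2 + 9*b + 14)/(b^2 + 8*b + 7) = (b + 2)/(b + 1)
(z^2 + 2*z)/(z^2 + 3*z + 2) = z/(z + 1)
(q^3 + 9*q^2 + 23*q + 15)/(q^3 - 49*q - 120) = (q + 1)/(q - 8)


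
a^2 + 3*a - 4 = (a - 1)*(a + 4)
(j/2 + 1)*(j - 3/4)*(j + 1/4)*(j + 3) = j^4/2 + 9*j^3/4 + 53*j^2/32 - 63*j/32 - 9/16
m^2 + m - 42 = (m - 6)*(m + 7)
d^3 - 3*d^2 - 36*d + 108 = (d - 6)*(d - 3)*(d + 6)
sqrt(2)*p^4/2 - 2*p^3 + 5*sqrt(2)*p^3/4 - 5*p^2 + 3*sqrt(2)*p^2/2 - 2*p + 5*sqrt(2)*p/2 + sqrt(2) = (p + 1/2)*(p - sqrt(2))^2*(sqrt(2)*p/2 + sqrt(2))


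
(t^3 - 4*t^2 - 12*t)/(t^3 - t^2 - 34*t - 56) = t*(t - 6)/(t^2 - 3*t - 28)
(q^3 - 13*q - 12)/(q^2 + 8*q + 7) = (q^2 - q - 12)/(q + 7)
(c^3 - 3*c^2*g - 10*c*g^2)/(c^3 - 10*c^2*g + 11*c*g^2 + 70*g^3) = c/(c - 7*g)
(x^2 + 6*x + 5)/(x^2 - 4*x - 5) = (x + 5)/(x - 5)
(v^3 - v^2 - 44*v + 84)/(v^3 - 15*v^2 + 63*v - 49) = (v^3 - v^2 - 44*v + 84)/(v^3 - 15*v^2 + 63*v - 49)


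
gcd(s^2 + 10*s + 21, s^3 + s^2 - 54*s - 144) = s + 3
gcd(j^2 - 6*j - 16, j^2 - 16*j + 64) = j - 8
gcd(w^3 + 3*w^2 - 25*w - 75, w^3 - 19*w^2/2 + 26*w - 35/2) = w - 5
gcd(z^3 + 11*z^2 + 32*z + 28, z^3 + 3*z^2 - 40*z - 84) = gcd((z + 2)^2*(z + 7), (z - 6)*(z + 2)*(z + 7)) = z^2 + 9*z + 14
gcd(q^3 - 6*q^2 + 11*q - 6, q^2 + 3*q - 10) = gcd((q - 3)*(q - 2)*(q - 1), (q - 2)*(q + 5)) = q - 2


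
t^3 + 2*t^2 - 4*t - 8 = (t - 2)*(t + 2)^2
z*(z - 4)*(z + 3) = z^3 - z^2 - 12*z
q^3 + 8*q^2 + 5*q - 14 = (q - 1)*(q + 2)*(q + 7)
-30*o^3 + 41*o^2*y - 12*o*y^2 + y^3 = (-6*o + y)*(-5*o + y)*(-o + y)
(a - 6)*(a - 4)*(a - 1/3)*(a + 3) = a^4 - 22*a^3/3 - 11*a^2/3 + 74*a - 24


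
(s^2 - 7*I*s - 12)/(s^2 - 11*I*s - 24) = (s - 4*I)/(s - 8*I)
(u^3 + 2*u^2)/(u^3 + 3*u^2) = (u + 2)/(u + 3)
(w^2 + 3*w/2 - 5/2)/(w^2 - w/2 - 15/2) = (w - 1)/(w - 3)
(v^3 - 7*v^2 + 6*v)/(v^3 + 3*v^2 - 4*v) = (v - 6)/(v + 4)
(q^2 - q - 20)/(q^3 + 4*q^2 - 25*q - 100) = 1/(q + 5)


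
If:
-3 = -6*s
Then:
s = 1/2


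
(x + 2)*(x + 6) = x^2 + 8*x + 12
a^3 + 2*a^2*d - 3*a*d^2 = a*(a - d)*(a + 3*d)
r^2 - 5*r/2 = r*(r - 5/2)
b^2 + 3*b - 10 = (b - 2)*(b + 5)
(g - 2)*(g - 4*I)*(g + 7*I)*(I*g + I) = I*g^4 - 3*g^3 - I*g^3 + 3*g^2 + 26*I*g^2 + 6*g - 28*I*g - 56*I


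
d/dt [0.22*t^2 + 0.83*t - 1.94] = 0.44*t + 0.83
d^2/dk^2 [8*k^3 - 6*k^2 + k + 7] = 48*k - 12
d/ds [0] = 0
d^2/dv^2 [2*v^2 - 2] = 4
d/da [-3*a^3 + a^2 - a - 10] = -9*a^2 + 2*a - 1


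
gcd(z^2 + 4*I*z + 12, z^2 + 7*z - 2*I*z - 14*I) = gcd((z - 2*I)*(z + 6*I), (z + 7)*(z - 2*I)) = z - 2*I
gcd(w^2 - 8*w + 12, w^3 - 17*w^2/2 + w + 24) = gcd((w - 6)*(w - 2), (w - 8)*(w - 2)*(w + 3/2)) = w - 2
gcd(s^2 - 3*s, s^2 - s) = s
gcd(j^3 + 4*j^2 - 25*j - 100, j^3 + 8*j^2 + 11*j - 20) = j^2 + 9*j + 20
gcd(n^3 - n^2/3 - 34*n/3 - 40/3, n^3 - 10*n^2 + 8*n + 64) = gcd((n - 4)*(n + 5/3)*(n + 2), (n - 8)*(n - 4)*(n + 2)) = n^2 - 2*n - 8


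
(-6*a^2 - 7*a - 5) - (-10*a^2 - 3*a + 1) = 4*a^2 - 4*a - 6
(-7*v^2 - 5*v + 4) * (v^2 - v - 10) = -7*v^4 + 2*v^3 + 79*v^2 + 46*v - 40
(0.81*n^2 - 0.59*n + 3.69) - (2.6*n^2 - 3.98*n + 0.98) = -1.79*n^2 + 3.39*n + 2.71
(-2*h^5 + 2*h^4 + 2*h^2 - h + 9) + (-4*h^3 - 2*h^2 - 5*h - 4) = -2*h^5 + 2*h^4 - 4*h^3 - 6*h + 5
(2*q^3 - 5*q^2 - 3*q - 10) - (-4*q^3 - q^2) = 6*q^3 - 4*q^2 - 3*q - 10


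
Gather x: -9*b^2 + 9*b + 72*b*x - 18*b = -9*b^2 + 72*b*x - 9*b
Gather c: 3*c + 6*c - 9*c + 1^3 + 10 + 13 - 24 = 0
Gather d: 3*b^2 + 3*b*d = 3*b^2 + 3*b*d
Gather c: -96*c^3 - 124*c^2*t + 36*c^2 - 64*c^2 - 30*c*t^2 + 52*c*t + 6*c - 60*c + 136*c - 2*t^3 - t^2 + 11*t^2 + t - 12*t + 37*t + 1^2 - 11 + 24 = -96*c^3 + c^2*(-124*t - 28) + c*(-30*t^2 + 52*t + 82) - 2*t^3 + 10*t^2 + 26*t + 14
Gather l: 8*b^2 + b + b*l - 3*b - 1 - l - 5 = 8*b^2 - 2*b + l*(b - 1) - 6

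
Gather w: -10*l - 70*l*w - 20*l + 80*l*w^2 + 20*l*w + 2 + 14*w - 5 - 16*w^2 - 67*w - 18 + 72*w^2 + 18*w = -30*l + w^2*(80*l + 56) + w*(-50*l - 35) - 21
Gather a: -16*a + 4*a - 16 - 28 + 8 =-12*a - 36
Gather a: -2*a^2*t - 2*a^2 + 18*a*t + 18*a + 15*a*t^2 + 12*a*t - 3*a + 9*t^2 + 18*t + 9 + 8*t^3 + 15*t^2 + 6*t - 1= a^2*(-2*t - 2) + a*(15*t^2 + 30*t + 15) + 8*t^3 + 24*t^2 + 24*t + 8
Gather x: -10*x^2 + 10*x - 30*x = -10*x^2 - 20*x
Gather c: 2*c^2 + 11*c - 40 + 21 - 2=2*c^2 + 11*c - 21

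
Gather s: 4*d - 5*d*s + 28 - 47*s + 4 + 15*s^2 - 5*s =4*d + 15*s^2 + s*(-5*d - 52) + 32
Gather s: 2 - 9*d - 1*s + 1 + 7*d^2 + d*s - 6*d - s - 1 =7*d^2 - 15*d + s*(d - 2) + 2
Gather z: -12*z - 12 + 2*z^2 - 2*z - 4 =2*z^2 - 14*z - 16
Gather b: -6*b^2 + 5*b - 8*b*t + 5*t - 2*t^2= -6*b^2 + b*(5 - 8*t) - 2*t^2 + 5*t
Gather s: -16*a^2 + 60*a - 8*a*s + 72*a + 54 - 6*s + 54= -16*a^2 + 132*a + s*(-8*a - 6) + 108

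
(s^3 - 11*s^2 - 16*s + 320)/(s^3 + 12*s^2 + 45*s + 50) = (s^2 - 16*s + 64)/(s^2 + 7*s + 10)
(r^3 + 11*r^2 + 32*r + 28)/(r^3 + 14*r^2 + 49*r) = (r^2 + 4*r + 4)/(r*(r + 7))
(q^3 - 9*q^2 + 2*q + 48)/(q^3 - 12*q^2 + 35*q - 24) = (q + 2)/(q - 1)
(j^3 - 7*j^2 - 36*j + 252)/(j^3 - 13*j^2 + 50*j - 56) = (j^2 - 36)/(j^2 - 6*j + 8)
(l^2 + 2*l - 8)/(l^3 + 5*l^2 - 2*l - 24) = 1/(l + 3)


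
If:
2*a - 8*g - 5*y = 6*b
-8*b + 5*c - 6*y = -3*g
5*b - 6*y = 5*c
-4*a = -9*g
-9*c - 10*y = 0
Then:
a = 0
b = 0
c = 0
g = 0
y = 0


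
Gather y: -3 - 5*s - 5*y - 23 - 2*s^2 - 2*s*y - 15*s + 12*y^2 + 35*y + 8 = -2*s^2 - 20*s + 12*y^2 + y*(30 - 2*s) - 18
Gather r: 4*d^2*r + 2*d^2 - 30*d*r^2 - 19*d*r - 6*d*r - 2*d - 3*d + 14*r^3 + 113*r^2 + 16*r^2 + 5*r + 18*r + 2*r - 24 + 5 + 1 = 2*d^2 - 5*d + 14*r^3 + r^2*(129 - 30*d) + r*(4*d^2 - 25*d + 25) - 18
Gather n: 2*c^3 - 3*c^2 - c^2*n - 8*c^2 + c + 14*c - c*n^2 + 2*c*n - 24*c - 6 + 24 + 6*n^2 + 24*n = 2*c^3 - 11*c^2 - 9*c + n^2*(6 - c) + n*(-c^2 + 2*c + 24) + 18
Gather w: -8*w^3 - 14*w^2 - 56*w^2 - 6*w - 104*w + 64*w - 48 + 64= -8*w^3 - 70*w^2 - 46*w + 16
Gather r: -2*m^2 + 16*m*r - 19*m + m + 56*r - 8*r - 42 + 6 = -2*m^2 - 18*m + r*(16*m + 48) - 36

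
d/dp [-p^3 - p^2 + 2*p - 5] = -3*p^2 - 2*p + 2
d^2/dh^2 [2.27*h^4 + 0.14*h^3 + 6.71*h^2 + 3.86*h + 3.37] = 27.24*h^2 + 0.84*h + 13.42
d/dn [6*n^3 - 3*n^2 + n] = 18*n^2 - 6*n + 1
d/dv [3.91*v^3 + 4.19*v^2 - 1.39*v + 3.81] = 11.73*v^2 + 8.38*v - 1.39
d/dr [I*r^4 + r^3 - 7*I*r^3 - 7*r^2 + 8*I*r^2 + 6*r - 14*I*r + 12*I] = 4*I*r^3 + r^2*(3 - 21*I) + r*(-14 + 16*I) + 6 - 14*I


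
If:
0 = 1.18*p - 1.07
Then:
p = 0.91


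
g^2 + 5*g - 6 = (g - 1)*(g + 6)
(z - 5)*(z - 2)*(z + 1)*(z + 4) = z^4 - 2*z^3 - 21*z^2 + 22*z + 40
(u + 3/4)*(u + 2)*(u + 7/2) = u^3 + 25*u^2/4 + 89*u/8 + 21/4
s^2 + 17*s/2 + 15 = (s + 5/2)*(s + 6)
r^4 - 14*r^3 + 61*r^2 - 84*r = r*(r - 7)*(r - 4)*(r - 3)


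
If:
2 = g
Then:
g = 2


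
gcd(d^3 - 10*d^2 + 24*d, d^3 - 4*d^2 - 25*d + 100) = d - 4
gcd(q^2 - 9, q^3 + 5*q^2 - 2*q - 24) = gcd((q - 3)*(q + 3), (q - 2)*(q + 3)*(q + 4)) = q + 3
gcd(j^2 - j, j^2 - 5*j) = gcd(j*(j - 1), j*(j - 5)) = j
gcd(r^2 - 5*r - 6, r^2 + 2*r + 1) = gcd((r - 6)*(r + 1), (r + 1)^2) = r + 1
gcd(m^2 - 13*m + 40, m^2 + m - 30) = m - 5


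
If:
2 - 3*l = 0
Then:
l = 2/3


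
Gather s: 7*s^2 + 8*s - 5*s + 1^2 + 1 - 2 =7*s^2 + 3*s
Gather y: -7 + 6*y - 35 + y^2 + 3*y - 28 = y^2 + 9*y - 70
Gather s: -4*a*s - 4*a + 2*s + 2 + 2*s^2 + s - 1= -4*a + 2*s^2 + s*(3 - 4*a) + 1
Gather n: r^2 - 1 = r^2 - 1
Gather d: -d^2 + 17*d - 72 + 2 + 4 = -d^2 + 17*d - 66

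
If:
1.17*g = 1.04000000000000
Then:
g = 0.89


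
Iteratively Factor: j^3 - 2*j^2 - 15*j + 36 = (j - 3)*(j^2 + j - 12) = (j - 3)*(j + 4)*(j - 3)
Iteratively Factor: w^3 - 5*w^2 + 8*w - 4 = (w - 1)*(w^2 - 4*w + 4) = (w - 2)*(w - 1)*(w - 2)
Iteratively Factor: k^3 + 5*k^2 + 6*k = (k + 2)*(k^2 + 3*k) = (k + 2)*(k + 3)*(k)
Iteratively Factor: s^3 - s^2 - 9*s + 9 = (s - 3)*(s^2 + 2*s - 3) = (s - 3)*(s - 1)*(s + 3)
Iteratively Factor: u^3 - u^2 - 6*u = (u)*(u^2 - u - 6) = u*(u + 2)*(u - 3)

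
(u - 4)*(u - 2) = u^2 - 6*u + 8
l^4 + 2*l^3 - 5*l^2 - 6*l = l*(l - 2)*(l + 1)*(l + 3)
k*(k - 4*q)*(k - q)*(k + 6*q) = k^4 + k^3*q - 26*k^2*q^2 + 24*k*q^3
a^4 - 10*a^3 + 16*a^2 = a^2*(a - 8)*(a - 2)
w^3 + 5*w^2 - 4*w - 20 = (w - 2)*(w + 2)*(w + 5)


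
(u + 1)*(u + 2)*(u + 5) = u^3 + 8*u^2 + 17*u + 10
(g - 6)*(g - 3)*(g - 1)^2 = g^4 - 11*g^3 + 37*g^2 - 45*g + 18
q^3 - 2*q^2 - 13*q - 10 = (q - 5)*(q + 1)*(q + 2)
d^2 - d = d*(d - 1)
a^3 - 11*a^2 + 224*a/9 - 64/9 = (a - 8)*(a - 8/3)*(a - 1/3)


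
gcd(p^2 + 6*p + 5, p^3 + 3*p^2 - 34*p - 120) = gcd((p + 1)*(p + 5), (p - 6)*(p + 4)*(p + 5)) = p + 5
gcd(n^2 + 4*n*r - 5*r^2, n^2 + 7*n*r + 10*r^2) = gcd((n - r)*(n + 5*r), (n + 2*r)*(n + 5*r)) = n + 5*r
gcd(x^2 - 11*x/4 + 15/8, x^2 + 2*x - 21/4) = x - 3/2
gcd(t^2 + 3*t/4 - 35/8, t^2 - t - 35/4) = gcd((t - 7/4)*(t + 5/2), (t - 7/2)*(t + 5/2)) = t + 5/2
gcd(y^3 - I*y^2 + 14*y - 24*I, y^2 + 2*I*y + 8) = y^2 + 2*I*y + 8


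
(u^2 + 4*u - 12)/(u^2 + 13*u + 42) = (u - 2)/(u + 7)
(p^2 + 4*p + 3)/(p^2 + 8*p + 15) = (p + 1)/(p + 5)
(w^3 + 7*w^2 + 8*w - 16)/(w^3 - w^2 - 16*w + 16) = (w + 4)/(w - 4)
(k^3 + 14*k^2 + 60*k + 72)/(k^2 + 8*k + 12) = k + 6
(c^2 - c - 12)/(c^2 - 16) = (c + 3)/(c + 4)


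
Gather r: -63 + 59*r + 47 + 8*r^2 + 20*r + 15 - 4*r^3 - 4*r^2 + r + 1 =-4*r^3 + 4*r^2 + 80*r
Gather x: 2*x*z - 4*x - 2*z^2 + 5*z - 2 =x*(2*z - 4) - 2*z^2 + 5*z - 2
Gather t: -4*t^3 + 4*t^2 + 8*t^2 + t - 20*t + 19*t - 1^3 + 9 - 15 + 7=-4*t^3 + 12*t^2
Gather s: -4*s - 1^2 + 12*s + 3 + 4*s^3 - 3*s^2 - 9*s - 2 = 4*s^3 - 3*s^2 - s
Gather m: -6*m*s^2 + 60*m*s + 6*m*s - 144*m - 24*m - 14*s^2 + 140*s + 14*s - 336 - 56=m*(-6*s^2 + 66*s - 168) - 14*s^2 + 154*s - 392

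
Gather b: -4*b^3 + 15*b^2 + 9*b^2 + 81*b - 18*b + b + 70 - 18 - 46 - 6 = -4*b^3 + 24*b^2 + 64*b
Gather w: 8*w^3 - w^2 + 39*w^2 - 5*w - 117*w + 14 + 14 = 8*w^3 + 38*w^2 - 122*w + 28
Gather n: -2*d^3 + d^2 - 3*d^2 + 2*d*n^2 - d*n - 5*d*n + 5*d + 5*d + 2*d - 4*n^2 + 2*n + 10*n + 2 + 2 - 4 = -2*d^3 - 2*d^2 + 12*d + n^2*(2*d - 4) + n*(12 - 6*d)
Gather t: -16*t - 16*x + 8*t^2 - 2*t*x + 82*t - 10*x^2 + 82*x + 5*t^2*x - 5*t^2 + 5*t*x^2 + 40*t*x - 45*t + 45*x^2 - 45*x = t^2*(5*x + 3) + t*(5*x^2 + 38*x + 21) + 35*x^2 + 21*x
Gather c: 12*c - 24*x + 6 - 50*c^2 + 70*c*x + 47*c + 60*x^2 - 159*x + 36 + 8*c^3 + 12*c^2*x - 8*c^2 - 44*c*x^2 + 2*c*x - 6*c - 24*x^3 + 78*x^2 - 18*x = 8*c^3 + c^2*(12*x - 58) + c*(-44*x^2 + 72*x + 53) - 24*x^3 + 138*x^2 - 201*x + 42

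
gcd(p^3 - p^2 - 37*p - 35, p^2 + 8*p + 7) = p + 1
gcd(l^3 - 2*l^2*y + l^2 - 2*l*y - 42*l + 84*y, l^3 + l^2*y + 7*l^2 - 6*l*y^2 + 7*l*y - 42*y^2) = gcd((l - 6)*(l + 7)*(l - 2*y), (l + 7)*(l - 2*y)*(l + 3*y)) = -l^2 + 2*l*y - 7*l + 14*y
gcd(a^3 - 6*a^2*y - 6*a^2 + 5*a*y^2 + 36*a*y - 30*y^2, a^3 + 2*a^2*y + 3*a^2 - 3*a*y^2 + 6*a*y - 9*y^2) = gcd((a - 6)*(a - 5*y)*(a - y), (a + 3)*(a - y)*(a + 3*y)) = -a + y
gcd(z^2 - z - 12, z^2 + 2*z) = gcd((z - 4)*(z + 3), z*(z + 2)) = 1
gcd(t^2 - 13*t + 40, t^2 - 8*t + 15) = t - 5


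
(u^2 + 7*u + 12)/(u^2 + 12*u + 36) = (u^2 + 7*u + 12)/(u^2 + 12*u + 36)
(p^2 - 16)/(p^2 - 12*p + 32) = (p + 4)/(p - 8)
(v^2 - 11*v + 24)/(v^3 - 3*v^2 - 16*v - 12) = (-v^2 + 11*v - 24)/(-v^3 + 3*v^2 + 16*v + 12)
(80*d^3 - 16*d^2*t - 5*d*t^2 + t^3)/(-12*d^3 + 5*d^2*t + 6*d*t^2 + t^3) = (20*d^2 - 9*d*t + t^2)/(-3*d^2 + 2*d*t + t^2)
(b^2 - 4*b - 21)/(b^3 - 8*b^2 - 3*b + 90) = (b - 7)/(b^2 - 11*b + 30)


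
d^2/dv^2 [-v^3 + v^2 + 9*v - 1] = 2 - 6*v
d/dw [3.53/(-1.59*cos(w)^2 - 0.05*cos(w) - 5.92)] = -(11.2254*cos(w) + 0.1765)*sin(w)/(1.59*cos(w)^2 + 0.05*cos(w) + 5.92)^2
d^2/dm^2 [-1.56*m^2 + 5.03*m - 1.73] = -3.12000000000000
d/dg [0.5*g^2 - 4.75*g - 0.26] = 1.0*g - 4.75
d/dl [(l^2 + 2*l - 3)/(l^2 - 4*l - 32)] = 2*(-3*l^2 - 29*l - 38)/(l^4 - 8*l^3 - 48*l^2 + 256*l + 1024)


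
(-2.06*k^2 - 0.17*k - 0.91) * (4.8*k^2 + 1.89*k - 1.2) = -9.888*k^4 - 4.7094*k^3 - 2.2173*k^2 - 1.5159*k + 1.092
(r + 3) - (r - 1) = 4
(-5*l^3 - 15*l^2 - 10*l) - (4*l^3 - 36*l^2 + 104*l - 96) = -9*l^3 + 21*l^2 - 114*l + 96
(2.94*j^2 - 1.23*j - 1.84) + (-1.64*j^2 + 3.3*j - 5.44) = 1.3*j^2 + 2.07*j - 7.28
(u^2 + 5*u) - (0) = u^2 + 5*u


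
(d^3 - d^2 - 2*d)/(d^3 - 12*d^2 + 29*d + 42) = d*(d - 2)/(d^2 - 13*d + 42)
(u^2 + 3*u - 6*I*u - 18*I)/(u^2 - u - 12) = (u - 6*I)/(u - 4)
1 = 1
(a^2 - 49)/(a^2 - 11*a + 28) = (a + 7)/(a - 4)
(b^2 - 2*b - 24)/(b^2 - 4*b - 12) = (b + 4)/(b + 2)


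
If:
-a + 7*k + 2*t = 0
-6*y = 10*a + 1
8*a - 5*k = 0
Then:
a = -3*y/5 - 1/10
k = -24*y/25 - 4/25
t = 153*y/50 + 51/100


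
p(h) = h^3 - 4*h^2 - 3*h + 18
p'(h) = 3*h^2 - 8*h - 3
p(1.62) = 6.89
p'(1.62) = -8.09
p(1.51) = 7.79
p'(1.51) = -8.24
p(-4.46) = -136.90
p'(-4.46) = 92.35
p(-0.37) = 18.51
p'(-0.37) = 0.37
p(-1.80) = 4.61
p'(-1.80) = 21.12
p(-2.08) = -2.06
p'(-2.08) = 26.62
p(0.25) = 17.02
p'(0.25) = -4.81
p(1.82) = 5.32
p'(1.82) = -7.62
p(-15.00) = -4212.00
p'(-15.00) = 792.00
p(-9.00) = -1008.00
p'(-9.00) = 312.00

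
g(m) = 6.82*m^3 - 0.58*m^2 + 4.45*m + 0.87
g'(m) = 20.46*m^2 - 1.16*m + 4.45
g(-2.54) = -125.93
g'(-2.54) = 139.40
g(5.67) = 1250.63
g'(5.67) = 655.64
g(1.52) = 30.24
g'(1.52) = 49.96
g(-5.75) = -1340.44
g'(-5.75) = 687.58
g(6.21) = 1639.41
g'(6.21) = 786.27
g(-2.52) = -123.17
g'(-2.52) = 137.30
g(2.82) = 161.75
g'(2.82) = 163.88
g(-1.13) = -14.74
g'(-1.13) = 31.89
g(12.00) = 11755.71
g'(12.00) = 2936.77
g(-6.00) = -1519.83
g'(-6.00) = 747.97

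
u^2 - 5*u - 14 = (u - 7)*(u + 2)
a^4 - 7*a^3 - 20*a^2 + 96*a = a*(a - 8)*(a - 3)*(a + 4)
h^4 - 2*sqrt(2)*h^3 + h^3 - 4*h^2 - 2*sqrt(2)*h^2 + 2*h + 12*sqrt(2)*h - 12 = (h - 2)*(h + 3)*(h - sqrt(2))^2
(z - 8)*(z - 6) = z^2 - 14*z + 48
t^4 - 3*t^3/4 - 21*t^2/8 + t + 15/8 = (t - 3/2)*(t - 5/4)*(t + 1)^2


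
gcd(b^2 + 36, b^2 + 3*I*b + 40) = 1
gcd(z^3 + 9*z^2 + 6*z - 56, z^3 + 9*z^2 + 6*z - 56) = z^3 + 9*z^2 + 6*z - 56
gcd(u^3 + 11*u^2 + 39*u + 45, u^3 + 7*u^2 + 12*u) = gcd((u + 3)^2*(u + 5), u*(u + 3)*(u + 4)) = u + 3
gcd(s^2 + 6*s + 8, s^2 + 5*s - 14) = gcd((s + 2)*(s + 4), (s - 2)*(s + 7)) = 1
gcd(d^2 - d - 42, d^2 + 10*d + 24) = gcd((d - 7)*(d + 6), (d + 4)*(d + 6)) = d + 6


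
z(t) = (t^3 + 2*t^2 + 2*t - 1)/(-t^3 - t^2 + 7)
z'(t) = (3*t^2 + 2*t)*(t^3 + 2*t^2 + 2*t - 1)/(-t^3 - t^2 + 7)^2 + (3*t^2 + 4*t + 2)/(-t^3 - t^2 + 7)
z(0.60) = 0.18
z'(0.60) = 0.92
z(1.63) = 963.70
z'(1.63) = 877477.60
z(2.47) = -2.20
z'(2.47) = 1.48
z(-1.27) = -0.32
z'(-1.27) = 0.14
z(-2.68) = -0.59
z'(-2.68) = 0.17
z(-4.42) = -0.77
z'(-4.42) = 0.06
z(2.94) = -1.76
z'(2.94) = 0.60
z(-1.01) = -0.29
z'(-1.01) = 0.10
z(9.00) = -1.13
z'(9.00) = 0.02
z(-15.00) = -0.94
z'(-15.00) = 0.00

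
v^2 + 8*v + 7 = (v + 1)*(v + 7)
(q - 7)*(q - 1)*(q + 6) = q^3 - 2*q^2 - 41*q + 42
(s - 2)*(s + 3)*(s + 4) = s^3 + 5*s^2 - 2*s - 24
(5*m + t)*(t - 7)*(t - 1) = 5*m*t^2 - 40*m*t + 35*m + t^3 - 8*t^2 + 7*t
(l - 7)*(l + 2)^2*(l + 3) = l^4 - 33*l^2 - 100*l - 84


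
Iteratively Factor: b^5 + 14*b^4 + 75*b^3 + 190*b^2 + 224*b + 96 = (b + 4)*(b^4 + 10*b^3 + 35*b^2 + 50*b + 24) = (b + 3)*(b + 4)*(b^3 + 7*b^2 + 14*b + 8) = (b + 1)*(b + 3)*(b + 4)*(b^2 + 6*b + 8) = (b + 1)*(b + 3)*(b + 4)^2*(b + 2)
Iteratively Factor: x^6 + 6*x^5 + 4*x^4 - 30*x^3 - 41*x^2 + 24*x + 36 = (x + 3)*(x^5 + 3*x^4 - 5*x^3 - 15*x^2 + 4*x + 12) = (x + 1)*(x + 3)*(x^4 + 2*x^3 - 7*x^2 - 8*x + 12) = (x + 1)*(x + 3)^2*(x^3 - x^2 - 4*x + 4) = (x - 2)*(x + 1)*(x + 3)^2*(x^2 + x - 2) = (x - 2)*(x - 1)*(x + 1)*(x + 3)^2*(x + 2)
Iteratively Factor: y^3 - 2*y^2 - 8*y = (y - 4)*(y^2 + 2*y) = (y - 4)*(y + 2)*(y)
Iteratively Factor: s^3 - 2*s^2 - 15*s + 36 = (s + 4)*(s^2 - 6*s + 9) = (s - 3)*(s + 4)*(s - 3)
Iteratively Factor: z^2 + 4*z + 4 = (z + 2)*(z + 2)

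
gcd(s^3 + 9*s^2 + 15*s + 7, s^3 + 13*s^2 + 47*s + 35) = s^2 + 8*s + 7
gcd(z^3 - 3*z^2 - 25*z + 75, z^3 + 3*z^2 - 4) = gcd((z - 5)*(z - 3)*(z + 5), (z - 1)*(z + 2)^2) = 1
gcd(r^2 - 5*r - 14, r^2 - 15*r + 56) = r - 7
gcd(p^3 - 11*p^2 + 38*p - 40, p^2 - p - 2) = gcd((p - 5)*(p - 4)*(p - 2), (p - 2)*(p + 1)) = p - 2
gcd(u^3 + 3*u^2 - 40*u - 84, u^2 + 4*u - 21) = u + 7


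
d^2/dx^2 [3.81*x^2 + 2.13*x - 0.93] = 7.62000000000000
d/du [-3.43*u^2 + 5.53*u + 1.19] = 5.53 - 6.86*u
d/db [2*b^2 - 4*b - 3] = 4*b - 4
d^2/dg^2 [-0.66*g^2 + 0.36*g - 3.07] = -1.32000000000000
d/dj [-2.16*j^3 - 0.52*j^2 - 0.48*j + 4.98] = -6.48*j^2 - 1.04*j - 0.48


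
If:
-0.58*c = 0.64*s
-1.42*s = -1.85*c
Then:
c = 0.00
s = 0.00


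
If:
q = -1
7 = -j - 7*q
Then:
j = 0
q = -1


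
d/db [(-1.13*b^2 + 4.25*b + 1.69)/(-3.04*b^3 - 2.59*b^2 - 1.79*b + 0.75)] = (-3.4352*b^4 + 25.84*b^3 + 28.443*b^2 + 7.0592*b + 6.2126)/(9.2416*b^6 + 15.7472*b^5 + 17.5913*b^4 + 4.7122*b^3 - 0.6809*b^2 - 2.685*b + 0.5625)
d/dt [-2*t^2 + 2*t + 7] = 2 - 4*t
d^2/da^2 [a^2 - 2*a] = 2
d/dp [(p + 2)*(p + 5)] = 2*p + 7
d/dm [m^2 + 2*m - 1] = 2*m + 2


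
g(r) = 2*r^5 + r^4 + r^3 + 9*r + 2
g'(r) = 10*r^4 + 4*r^3 + 3*r^2 + 9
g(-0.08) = 1.28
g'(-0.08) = 9.02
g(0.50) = 6.75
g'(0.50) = 10.88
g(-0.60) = -3.64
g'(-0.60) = 10.51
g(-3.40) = -842.98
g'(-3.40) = 1222.80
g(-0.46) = -2.23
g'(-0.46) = 9.69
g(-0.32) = -0.91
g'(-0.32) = 9.28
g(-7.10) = -33963.23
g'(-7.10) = 24140.27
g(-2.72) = -285.63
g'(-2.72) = 498.06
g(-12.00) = -478762.00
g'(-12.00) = 200889.00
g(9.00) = 125471.00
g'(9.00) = 68778.00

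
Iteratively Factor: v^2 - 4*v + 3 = (v - 1)*(v - 3)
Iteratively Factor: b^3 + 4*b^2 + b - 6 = (b + 2)*(b^2 + 2*b - 3) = (b + 2)*(b + 3)*(b - 1)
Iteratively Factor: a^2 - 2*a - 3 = (a + 1)*(a - 3)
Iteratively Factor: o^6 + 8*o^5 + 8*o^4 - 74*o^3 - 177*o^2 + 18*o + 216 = (o + 4)*(o^5 + 4*o^4 - 8*o^3 - 42*o^2 - 9*o + 54) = (o - 3)*(o + 4)*(o^4 + 7*o^3 + 13*o^2 - 3*o - 18) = (o - 3)*(o + 3)*(o + 4)*(o^3 + 4*o^2 + o - 6) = (o - 3)*(o - 1)*(o + 3)*(o + 4)*(o^2 + 5*o + 6) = (o - 3)*(o - 1)*(o + 3)^2*(o + 4)*(o + 2)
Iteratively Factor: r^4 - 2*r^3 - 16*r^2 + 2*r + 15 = (r - 1)*(r^3 - r^2 - 17*r - 15) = (r - 5)*(r - 1)*(r^2 + 4*r + 3) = (r - 5)*(r - 1)*(r + 3)*(r + 1)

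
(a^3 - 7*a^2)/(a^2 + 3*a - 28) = a^2*(a - 7)/(a^2 + 3*a - 28)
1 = 1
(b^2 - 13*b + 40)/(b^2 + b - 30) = (b - 8)/(b + 6)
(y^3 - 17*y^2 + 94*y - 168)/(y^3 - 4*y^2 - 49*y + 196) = (y - 6)/(y + 7)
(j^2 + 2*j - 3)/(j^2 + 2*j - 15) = (j^2 + 2*j - 3)/(j^2 + 2*j - 15)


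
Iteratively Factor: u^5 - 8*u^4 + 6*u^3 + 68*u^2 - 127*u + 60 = (u - 4)*(u^4 - 4*u^3 - 10*u^2 + 28*u - 15) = (u - 5)*(u - 4)*(u^3 + u^2 - 5*u + 3) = (u - 5)*(u - 4)*(u + 3)*(u^2 - 2*u + 1) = (u - 5)*(u - 4)*(u - 1)*(u + 3)*(u - 1)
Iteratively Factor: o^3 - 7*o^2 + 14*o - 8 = (o - 2)*(o^2 - 5*o + 4) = (o - 2)*(o - 1)*(o - 4)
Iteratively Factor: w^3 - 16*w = (w - 4)*(w^2 + 4*w) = w*(w - 4)*(w + 4)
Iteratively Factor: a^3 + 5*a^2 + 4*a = (a)*(a^2 + 5*a + 4) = a*(a + 4)*(a + 1)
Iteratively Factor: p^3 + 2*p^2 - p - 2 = (p + 2)*(p^2 - 1) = (p - 1)*(p + 2)*(p + 1)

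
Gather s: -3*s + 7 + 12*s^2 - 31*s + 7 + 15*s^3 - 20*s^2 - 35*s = 15*s^3 - 8*s^2 - 69*s + 14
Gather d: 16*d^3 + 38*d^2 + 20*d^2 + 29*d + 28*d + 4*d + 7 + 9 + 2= 16*d^3 + 58*d^2 + 61*d + 18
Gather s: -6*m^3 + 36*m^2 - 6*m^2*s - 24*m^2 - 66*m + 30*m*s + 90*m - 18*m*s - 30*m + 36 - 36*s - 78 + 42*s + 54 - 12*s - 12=-6*m^3 + 12*m^2 - 6*m + s*(-6*m^2 + 12*m - 6)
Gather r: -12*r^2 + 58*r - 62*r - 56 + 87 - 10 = -12*r^2 - 4*r + 21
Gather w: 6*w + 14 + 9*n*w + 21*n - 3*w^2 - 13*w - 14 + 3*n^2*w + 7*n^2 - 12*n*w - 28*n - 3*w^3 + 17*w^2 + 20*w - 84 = 7*n^2 - 7*n - 3*w^3 + 14*w^2 + w*(3*n^2 - 3*n + 13) - 84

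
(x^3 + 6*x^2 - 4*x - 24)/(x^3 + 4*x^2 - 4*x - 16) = (x + 6)/(x + 4)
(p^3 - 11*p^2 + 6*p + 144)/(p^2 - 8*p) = p - 3 - 18/p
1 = 1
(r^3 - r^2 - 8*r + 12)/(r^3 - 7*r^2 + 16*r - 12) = (r + 3)/(r - 3)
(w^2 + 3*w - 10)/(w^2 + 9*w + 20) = (w - 2)/(w + 4)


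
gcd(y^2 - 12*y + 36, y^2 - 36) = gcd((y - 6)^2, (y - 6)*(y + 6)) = y - 6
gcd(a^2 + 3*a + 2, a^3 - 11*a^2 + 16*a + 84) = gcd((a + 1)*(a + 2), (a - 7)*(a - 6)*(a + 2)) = a + 2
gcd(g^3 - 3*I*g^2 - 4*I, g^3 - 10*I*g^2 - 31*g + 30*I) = g - 2*I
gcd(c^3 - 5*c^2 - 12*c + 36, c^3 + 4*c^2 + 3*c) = c + 3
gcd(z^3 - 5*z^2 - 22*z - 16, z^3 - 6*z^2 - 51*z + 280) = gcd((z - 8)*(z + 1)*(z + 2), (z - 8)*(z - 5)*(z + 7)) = z - 8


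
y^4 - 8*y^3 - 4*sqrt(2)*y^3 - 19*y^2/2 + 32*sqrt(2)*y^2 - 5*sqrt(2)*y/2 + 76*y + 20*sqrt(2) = (y - 8)*(y - 5*sqrt(2))*(sqrt(2)*y/2 + 1/2)*(sqrt(2)*y + 1)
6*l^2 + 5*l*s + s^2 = (2*l + s)*(3*l + s)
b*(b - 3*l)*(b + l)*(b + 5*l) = b^4 + 3*b^3*l - 13*b^2*l^2 - 15*b*l^3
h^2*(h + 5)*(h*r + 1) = h^4*r + 5*h^3*r + h^3 + 5*h^2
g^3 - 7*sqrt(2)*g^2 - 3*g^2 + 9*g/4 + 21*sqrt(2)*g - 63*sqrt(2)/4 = (g - 3/2)^2*(g - 7*sqrt(2))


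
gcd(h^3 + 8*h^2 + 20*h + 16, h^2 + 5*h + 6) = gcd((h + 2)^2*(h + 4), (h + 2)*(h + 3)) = h + 2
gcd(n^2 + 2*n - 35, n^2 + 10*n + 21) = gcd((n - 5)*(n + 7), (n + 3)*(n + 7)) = n + 7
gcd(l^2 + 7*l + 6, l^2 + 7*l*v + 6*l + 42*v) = l + 6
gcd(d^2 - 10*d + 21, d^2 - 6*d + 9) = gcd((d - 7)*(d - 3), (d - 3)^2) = d - 3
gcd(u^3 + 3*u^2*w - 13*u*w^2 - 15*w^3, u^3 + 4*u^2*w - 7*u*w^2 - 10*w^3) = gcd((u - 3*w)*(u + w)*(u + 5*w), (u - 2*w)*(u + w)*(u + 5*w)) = u^2 + 6*u*w + 5*w^2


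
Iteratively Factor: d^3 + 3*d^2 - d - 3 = (d - 1)*(d^2 + 4*d + 3) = (d - 1)*(d + 1)*(d + 3)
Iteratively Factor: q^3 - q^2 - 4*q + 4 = (q - 2)*(q^2 + q - 2) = (q - 2)*(q - 1)*(q + 2)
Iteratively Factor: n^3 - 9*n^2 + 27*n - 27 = (n - 3)*(n^2 - 6*n + 9) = (n - 3)^2*(n - 3)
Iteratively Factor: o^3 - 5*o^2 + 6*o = (o)*(o^2 - 5*o + 6) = o*(o - 3)*(o - 2)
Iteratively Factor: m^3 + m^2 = (m)*(m^2 + m) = m^2*(m + 1)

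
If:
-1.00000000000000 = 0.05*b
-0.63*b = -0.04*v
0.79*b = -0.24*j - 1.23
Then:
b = -20.00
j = 60.71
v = -315.00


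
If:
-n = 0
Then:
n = 0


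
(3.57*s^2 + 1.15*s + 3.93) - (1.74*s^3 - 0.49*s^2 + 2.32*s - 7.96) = -1.74*s^3 + 4.06*s^2 - 1.17*s + 11.89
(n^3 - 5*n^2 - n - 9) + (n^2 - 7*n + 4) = n^3 - 4*n^2 - 8*n - 5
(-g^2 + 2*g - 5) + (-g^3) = -g^3 - g^2 + 2*g - 5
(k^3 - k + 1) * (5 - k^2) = -k^5 + 6*k^3 - k^2 - 5*k + 5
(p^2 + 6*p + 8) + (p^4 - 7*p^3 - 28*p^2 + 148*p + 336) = p^4 - 7*p^3 - 27*p^2 + 154*p + 344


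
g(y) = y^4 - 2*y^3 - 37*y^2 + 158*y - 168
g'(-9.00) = -2578.00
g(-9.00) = 3432.00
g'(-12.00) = -6730.00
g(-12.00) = 16800.00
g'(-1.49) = 241.71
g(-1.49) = -474.02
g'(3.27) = -8.27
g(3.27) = -2.57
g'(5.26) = 184.88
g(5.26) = 113.81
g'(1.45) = 50.28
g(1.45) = -18.37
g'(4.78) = 104.05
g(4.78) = 45.47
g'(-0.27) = 177.46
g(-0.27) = -213.31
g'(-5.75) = -375.31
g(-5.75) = -826.46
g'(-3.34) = 189.19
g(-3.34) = -909.51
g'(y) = 4*y^3 - 6*y^2 - 74*y + 158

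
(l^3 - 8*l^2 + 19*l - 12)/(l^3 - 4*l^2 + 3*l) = (l - 4)/l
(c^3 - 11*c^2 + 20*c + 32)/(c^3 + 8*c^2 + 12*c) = (c^3 - 11*c^2 + 20*c + 32)/(c*(c^2 + 8*c + 12))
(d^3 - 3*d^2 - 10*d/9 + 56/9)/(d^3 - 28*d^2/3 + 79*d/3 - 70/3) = (d + 4/3)/(d - 5)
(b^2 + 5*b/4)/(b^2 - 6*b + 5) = b*(4*b + 5)/(4*(b^2 - 6*b + 5))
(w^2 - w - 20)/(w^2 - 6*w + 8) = (w^2 - w - 20)/(w^2 - 6*w + 8)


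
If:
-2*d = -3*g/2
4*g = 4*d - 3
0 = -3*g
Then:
No Solution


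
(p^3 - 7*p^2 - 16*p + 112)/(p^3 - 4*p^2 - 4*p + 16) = (p^2 - 3*p - 28)/(p^2 - 4)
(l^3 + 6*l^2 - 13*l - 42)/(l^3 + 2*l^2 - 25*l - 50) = (l^2 + 4*l - 21)/(l^2 - 25)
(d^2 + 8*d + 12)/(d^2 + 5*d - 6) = (d + 2)/(d - 1)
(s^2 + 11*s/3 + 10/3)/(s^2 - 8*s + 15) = (3*s^2 + 11*s + 10)/(3*(s^2 - 8*s + 15))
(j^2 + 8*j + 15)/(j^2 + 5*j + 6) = (j + 5)/(j + 2)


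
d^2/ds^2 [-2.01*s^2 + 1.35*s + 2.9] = -4.02000000000000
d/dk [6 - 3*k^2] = -6*k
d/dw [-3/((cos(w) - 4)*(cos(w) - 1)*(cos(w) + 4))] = 3*(3*sin(w)^2 + 2*cos(w) + 13)*sin(w)/((cos(w) - 4)^2*(cos(w) - 1)^2*(cos(w) + 4)^2)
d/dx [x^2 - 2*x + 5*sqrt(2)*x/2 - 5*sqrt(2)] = 2*x - 2 + 5*sqrt(2)/2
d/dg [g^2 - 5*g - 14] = 2*g - 5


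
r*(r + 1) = r^2 + r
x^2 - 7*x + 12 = (x - 4)*(x - 3)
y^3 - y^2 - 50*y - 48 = (y - 8)*(y + 1)*(y + 6)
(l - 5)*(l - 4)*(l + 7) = l^3 - 2*l^2 - 43*l + 140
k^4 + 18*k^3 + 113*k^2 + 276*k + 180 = (k + 1)*(k + 5)*(k + 6)^2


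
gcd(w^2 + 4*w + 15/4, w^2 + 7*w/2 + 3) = w + 3/2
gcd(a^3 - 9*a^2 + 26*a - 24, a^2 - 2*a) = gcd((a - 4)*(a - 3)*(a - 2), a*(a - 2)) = a - 2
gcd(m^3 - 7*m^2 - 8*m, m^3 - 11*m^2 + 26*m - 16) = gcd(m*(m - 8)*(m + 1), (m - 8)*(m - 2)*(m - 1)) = m - 8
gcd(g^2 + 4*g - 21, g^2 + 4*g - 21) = g^2 + 4*g - 21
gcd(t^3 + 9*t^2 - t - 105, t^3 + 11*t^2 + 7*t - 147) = t^2 + 4*t - 21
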